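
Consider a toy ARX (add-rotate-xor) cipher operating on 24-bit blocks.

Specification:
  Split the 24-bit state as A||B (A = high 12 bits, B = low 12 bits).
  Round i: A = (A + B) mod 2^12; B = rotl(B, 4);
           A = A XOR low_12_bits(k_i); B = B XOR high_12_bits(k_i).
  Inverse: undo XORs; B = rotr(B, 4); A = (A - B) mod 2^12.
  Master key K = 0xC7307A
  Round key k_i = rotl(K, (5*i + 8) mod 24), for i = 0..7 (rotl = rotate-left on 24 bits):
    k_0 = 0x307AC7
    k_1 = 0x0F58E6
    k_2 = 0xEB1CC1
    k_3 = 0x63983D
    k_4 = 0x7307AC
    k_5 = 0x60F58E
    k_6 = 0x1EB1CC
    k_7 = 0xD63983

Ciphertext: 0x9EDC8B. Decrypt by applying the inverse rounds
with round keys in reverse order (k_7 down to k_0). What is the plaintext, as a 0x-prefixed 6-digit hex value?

0x7D6F25

s_0 = ciphertext = 0x9EDC8B
s_1 = InvRound(s_0, k_7) = 0x85081E
s_2 = InvRound(s_1, k_6) = 0x3FD59F
s_3 = InvRound(s_2, k_5) = 0x63A039
s_4 = InvRound(s_3, k_4) = 0x826970
s_5 = InvRound(s_4, k_3) = 0x6279F4
s_6 = InvRound(s_5, k_2) = 0x572574
s_7 = InvRound(s_6, k_1) = 0xC3C158
s_8 = InvRound(s_7, k_0) = 0x7D6F25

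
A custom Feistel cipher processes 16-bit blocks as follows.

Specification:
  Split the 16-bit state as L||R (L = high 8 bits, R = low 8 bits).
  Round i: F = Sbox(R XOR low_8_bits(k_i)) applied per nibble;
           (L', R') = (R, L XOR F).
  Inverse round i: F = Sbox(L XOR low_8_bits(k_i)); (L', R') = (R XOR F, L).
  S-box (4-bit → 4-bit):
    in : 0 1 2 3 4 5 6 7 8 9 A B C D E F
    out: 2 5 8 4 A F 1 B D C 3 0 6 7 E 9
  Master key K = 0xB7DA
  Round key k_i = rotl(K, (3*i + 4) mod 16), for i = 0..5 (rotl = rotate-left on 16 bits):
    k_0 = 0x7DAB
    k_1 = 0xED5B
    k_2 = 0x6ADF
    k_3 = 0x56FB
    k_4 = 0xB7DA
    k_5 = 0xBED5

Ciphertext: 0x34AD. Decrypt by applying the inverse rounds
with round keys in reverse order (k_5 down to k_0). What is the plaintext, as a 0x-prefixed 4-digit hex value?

s_0 = ciphertext = 0x34AD
s_1 = InvRound(s_0, k_5) = 0x4834
s_2 = InvRound(s_1, k_4) = 0xFC48
s_3 = InvRound(s_2, k_3) = 0x63FC
s_4 = InvRound(s_3, k_2) = 0xFA63
s_5 = InvRound(s_4, k_1) = 0x56FA
s_6 = InvRound(s_5, k_0) = 0x6D56

0x6D56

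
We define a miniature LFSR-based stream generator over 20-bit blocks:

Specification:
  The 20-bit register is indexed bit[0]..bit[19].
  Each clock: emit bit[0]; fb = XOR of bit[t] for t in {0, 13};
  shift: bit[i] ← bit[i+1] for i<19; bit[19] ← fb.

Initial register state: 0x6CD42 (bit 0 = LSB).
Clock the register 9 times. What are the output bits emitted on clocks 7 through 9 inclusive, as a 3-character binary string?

101

reg_0 = 0x6CD42
clock 1: out=0, reg = 0x366A1
clock 2: out=1, reg = 0x1B350
clock 3: out=0, reg = 0x8D9A8
clock 4: out=0, reg = 0x46CD4
clock 5: out=0, reg = 0xA366A
clock 6: out=0, reg = 0xD1B35
clock 7: out=1, reg = 0xE8D9A
clock 8: out=0, reg = 0x746CD
clock 9: out=1, reg = 0xBA366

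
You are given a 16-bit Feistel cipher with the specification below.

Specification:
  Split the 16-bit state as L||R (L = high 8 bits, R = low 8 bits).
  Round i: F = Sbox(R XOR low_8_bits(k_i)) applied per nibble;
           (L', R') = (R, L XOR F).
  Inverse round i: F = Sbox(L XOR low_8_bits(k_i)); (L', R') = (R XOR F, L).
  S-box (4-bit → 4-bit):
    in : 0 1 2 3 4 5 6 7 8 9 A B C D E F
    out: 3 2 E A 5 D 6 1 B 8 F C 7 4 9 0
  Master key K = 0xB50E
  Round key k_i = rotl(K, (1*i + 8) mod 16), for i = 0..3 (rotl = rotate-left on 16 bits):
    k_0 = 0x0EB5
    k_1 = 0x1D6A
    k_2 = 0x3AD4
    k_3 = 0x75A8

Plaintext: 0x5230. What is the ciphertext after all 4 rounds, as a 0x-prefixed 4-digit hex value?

s_0 = plaintext = 0x5230
s_1 = Round(s_0, k_0) = 0x30EF
s_2 = Round(s_1, k_1) = 0xEF8D
s_3 = Round(s_2, k_2) = 0x8D37
s_4 = Round(s_3, k_3) = 0x370D

0x370D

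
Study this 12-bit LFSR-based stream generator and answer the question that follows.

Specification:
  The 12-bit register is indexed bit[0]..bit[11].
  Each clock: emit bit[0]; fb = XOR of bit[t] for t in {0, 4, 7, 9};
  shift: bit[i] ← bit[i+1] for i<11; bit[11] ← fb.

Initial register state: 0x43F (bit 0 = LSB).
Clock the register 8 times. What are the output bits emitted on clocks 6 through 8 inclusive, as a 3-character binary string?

100

reg_0 = 0x43F
clock 1: out=1, reg = 0x21F
clock 2: out=1, reg = 0x90F
clock 3: out=1, reg = 0xC87
clock 4: out=1, reg = 0x643
clock 5: out=1, reg = 0x321
clock 6: out=1, reg = 0x190
clock 7: out=0, reg = 0x0C8
clock 8: out=0, reg = 0x864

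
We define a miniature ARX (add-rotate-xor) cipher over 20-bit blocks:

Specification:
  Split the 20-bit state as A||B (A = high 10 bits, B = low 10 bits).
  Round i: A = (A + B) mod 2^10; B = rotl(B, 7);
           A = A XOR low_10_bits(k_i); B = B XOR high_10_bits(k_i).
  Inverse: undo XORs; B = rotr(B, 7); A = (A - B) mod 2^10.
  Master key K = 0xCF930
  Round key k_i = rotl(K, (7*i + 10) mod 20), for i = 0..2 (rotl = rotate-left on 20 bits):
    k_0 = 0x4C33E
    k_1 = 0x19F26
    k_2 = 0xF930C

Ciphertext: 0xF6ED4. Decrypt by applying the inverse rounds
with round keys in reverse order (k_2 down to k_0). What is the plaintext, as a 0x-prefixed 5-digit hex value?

s_0 = ciphertext = 0xF6ED4
s_1 = InvRound(s_0, k_2) = 0xD5582
s_2 = InvRound(s_1, k_1) = 0x5232B
s_3 = InvRound(s_2, k_0) = 0x668DC

0x668DC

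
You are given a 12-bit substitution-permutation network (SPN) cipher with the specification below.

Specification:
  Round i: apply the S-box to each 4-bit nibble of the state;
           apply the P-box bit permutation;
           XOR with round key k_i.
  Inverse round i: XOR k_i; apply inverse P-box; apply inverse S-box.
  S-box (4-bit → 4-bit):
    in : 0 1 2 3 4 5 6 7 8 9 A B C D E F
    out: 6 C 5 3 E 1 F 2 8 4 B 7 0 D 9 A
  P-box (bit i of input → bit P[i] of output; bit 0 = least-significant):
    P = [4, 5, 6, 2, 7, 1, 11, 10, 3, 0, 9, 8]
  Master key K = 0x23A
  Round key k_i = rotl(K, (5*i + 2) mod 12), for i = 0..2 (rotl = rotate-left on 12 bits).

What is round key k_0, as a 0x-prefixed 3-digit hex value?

0x8E8

K = 0x23A
k_0 = rotl(K, (5*0+2) mod 12) = rotl(K, 2) = 0x8E8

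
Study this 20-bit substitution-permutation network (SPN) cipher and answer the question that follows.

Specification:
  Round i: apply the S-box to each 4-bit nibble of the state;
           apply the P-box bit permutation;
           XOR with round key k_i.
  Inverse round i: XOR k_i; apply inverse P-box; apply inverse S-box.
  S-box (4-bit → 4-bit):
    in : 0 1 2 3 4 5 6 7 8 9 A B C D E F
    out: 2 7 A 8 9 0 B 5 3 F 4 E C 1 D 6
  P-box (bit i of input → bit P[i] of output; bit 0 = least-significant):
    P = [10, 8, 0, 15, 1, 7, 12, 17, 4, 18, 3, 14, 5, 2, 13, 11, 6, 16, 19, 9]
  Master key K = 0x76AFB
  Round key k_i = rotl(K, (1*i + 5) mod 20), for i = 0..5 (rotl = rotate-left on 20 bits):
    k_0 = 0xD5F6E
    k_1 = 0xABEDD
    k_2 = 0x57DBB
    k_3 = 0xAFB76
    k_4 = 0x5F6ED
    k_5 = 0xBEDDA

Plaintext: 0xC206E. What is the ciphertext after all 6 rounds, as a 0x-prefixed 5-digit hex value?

0x0371C

s_0 = plaintext = 0xC206E
s_1 = Round(s_0, k_0) = 0x3D1E9
s_2 = Round(s_1, k_1) = 0xC29E6
s_3 = Round(s_2, k_2) = 0xBA2A5
s_4 = Round(s_3, k_3) = 0x78976
s_5 = Round(s_4, k_4) = 0x92393
s_6 = Round(s_5, k_5) = 0x0371C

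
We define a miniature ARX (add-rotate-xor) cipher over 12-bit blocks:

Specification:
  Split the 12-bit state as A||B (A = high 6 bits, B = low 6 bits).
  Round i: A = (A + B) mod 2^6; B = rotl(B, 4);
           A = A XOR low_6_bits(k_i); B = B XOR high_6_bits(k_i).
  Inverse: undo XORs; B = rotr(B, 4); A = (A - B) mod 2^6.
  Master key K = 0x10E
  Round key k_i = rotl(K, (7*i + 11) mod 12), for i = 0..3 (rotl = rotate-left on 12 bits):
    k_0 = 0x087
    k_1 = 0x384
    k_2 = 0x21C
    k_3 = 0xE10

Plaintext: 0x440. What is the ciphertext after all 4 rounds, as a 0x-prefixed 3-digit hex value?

0xA40

s_0 = plaintext = 0x440
s_1 = Round(s_0, k_0) = 0x582
s_2 = Round(s_1, k_1) = 0x72E
s_3 = Round(s_2, k_2) = 0x5A3
s_4 = Round(s_3, k_3) = 0xA40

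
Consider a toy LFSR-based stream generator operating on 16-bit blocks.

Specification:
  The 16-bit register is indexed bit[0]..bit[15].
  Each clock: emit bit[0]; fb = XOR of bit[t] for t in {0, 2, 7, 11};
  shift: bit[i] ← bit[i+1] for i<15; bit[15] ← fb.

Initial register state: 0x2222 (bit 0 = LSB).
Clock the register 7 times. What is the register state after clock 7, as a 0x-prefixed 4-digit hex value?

reg_0 = 0x2222
clock 1: out=0, reg = 0x1111
clock 2: out=1, reg = 0x8888
clock 3: out=0, reg = 0x4444
clock 4: out=0, reg = 0xA222
clock 5: out=0, reg = 0x5111
clock 6: out=1, reg = 0xA888
clock 7: out=0, reg = 0x5444

0x5444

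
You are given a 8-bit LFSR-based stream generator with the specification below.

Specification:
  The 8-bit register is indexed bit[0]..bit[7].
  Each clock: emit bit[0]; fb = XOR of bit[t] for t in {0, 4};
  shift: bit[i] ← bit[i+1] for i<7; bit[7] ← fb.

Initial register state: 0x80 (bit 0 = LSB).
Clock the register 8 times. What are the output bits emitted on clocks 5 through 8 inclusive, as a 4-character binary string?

0001

reg_0 = 0x80
clock 1: out=0, reg = 0x40
clock 2: out=0, reg = 0x20
clock 3: out=0, reg = 0x10
clock 4: out=0, reg = 0x88
clock 5: out=0, reg = 0x44
clock 6: out=0, reg = 0x22
clock 7: out=0, reg = 0x11
clock 8: out=1, reg = 0x08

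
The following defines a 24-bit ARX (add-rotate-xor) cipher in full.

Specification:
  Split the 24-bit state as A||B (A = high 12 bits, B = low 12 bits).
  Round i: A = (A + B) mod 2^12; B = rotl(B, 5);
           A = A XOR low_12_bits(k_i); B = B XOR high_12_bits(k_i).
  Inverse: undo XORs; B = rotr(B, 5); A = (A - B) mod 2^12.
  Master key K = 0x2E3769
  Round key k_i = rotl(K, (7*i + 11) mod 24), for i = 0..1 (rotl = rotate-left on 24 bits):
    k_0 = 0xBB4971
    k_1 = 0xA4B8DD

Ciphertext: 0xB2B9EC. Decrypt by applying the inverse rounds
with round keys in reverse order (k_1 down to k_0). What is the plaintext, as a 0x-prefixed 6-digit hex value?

0x4674C1

s_0 = ciphertext = 0xB2B9EC
s_1 = InvRound(s_0, k_1) = 0x05939D
s_2 = InvRound(s_1, k_0) = 0x4674C1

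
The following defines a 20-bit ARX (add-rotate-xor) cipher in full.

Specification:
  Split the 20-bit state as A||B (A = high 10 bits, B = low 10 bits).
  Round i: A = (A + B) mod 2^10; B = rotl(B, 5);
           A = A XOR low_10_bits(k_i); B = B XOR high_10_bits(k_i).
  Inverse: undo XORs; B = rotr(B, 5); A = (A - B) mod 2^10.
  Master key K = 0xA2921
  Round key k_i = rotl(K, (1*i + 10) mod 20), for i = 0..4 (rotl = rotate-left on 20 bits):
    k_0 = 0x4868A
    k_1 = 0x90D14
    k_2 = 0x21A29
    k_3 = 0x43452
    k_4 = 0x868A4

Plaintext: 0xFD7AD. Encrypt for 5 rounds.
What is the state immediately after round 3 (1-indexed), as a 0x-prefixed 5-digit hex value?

0x2F868

s_0 = plaintext = 0xFD7AD
s_1 = Round(s_0, k_0) = 0x4A09C
s_2 = Round(s_1, k_1) = 0x341C7
s_3 = Round(s_2, k_2) = 0x2F868
s_4 = Round(s_3, k_3) = 0x5D00E
s_5 = Round(s_4, k_4) = 0x49BDA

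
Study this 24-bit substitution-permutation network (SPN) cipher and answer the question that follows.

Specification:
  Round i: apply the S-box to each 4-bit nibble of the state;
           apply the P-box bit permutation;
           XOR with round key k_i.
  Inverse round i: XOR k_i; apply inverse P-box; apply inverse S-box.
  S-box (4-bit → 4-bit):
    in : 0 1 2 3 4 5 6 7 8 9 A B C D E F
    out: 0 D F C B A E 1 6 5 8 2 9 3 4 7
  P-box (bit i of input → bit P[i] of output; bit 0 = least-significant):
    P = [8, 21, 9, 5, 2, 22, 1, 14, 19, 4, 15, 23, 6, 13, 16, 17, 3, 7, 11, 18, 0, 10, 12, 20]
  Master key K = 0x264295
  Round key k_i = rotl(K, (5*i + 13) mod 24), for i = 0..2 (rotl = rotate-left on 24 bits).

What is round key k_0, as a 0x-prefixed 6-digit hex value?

0x52A4C8

K = 0x264295
k_0 = rotl(K, (5*0+13) mod 24) = rotl(K, 13) = 0x52A4C8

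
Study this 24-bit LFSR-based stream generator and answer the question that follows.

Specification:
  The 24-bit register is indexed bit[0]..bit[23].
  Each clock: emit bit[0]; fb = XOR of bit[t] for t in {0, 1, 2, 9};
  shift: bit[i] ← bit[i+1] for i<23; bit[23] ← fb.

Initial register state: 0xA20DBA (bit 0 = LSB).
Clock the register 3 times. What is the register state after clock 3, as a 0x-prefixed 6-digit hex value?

reg_0 = 0xA20DBA
clock 1: out=0, reg = 0xD106DD
clock 2: out=1, reg = 0xE8836E
clock 3: out=0, reg = 0xF441B7

0xF441B7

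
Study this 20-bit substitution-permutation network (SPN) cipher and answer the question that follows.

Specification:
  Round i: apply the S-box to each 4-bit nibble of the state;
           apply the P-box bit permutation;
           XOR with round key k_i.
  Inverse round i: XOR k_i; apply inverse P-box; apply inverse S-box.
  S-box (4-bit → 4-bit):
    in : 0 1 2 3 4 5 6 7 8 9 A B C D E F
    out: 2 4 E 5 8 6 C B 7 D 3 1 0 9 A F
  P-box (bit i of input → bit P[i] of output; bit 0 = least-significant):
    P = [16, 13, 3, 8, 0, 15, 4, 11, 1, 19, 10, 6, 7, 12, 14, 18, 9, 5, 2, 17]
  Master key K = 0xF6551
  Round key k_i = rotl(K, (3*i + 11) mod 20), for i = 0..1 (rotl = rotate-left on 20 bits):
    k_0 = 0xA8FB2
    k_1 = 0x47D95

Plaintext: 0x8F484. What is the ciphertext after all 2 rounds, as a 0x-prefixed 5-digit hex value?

s_0 = plaintext = 0x8F484
s_1 = Round(s_0, k_0) = 0xE5C47
s_2 = Round(s_1, k_1) = 0x704B5

0x704B5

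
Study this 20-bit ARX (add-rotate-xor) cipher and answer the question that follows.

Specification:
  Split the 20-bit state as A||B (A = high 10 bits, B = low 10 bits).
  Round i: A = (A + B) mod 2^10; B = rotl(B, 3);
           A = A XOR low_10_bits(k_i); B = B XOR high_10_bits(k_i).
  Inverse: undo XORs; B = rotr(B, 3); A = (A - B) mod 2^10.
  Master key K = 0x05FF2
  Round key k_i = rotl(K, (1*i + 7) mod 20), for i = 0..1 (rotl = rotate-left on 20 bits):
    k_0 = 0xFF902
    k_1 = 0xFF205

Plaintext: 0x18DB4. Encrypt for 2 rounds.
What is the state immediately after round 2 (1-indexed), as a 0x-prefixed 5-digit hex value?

0xDDD10

s_0 = plaintext = 0x18DB4
s_1 = Round(s_0, k_0) = 0xC565D
s_2 = Round(s_1, k_1) = 0xDDD10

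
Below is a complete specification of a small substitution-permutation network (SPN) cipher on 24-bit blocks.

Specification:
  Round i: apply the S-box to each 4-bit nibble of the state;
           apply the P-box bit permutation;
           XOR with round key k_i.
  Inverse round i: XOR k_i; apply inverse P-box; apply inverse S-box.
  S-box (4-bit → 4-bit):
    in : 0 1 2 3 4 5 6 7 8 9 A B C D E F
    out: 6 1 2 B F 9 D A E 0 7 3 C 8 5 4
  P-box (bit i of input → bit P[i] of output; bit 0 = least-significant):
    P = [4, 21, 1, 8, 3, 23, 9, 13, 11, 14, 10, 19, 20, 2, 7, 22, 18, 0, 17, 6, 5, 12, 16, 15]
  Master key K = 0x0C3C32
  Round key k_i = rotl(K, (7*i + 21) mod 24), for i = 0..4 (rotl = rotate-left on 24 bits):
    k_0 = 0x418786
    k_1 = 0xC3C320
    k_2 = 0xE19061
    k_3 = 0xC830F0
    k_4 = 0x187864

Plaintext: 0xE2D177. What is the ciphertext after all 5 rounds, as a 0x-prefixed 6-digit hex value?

0x4F3A83

s_0 = plaintext = 0xE2D177
s_1 = Round(s_0, k_0) = 0xA0AEA7
s_2 = Round(s_1, k_1) = 0x70DC8D
s_3 = Round(s_2, k_2) = 0x2B2760
s_4 = Round(s_3, k_3) = 0xE442FF
s_5 = Round(s_4, k_4) = 0x4F3A83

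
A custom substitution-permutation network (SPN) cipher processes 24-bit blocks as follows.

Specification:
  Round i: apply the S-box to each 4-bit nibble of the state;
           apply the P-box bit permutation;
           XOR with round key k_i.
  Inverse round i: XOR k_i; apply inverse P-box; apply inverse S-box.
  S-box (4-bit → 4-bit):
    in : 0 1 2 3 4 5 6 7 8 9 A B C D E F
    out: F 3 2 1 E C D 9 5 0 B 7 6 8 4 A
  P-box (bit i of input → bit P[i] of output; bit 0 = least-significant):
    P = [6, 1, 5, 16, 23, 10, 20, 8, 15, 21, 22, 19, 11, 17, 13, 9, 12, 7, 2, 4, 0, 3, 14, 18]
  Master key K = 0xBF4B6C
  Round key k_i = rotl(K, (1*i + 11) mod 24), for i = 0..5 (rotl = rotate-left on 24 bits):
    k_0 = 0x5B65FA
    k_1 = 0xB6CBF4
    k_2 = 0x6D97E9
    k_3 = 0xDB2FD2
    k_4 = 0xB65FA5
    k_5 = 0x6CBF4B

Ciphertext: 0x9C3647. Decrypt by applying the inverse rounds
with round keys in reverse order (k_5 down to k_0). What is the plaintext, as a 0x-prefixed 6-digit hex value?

s_0 = ciphertext = 0x9C3647
s_1 = InvRound(s_0, k_5) = 0x2E3B69
s_2 = InvRound(s_1, k_4) = 0xCCEDB3
s_3 = InvRound(s_2, k_3) = 0x69F3E6
s_4 = InvRound(s_3, k_2) = 0x0EE922
s_5 = InvRound(s_4, k_1) = 0x945F81
s_6 = InvRound(s_5, k_0) = 0xA70530

0xA70530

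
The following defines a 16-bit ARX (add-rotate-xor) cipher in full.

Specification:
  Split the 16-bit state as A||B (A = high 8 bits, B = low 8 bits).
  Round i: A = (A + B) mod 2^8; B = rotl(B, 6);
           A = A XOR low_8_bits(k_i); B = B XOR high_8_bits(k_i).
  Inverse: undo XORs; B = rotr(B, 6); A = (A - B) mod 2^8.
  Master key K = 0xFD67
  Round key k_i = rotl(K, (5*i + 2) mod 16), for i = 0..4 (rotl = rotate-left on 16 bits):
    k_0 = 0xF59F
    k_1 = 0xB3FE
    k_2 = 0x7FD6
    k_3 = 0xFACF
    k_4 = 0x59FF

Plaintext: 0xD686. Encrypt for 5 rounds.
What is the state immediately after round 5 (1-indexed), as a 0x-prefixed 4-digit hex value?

s_0 = plaintext = 0xD686
s_1 = Round(s_0, k_0) = 0xC354
s_2 = Round(s_1, k_1) = 0xE9A6
s_3 = Round(s_2, k_2) = 0x59D6
s_4 = Round(s_3, k_3) = 0xE04F
s_5 = Round(s_4, k_4) = 0xD08A

0xD08A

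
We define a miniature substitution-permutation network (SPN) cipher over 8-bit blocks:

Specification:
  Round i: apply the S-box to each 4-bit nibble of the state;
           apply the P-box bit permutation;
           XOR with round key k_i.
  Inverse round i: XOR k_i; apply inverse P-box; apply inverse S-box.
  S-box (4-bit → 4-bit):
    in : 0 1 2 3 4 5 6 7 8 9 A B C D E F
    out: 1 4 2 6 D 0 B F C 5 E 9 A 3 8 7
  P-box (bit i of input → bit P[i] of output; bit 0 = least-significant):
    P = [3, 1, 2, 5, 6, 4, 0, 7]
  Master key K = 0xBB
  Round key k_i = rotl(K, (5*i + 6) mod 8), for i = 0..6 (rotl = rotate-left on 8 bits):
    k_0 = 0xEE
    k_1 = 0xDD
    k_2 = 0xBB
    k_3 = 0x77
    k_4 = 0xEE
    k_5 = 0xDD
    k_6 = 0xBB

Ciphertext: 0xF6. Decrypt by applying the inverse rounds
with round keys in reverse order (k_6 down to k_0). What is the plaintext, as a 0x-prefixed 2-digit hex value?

s_0 = ciphertext = 0xF6
s_1 = InvRound(s_0, k_6) = 0x99
s_2 = InvRound(s_1, k_5) = 0x01
s_3 = InvRound(s_2, k_4) = 0x47
s_4 = InvRound(s_3, k_3) = 0x2E
s_5 = InvRound(s_4, k_2) = 0xA1
s_6 = InvRound(s_5, k_1) = 0xD4
s_7 = InvRound(s_6, k_0) = 0x26

0x26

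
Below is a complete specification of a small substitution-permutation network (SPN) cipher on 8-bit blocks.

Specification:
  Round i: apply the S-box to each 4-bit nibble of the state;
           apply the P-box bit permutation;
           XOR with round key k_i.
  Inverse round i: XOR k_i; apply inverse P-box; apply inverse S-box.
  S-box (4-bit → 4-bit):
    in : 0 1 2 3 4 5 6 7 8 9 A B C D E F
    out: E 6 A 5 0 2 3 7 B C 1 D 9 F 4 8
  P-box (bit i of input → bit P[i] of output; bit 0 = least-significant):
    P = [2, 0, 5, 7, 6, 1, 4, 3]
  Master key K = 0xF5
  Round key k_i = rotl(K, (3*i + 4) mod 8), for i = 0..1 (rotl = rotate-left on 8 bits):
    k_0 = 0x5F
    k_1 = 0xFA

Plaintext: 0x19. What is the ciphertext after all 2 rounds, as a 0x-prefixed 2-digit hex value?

0x4F

s_0 = plaintext = 0x19
s_1 = Round(s_0, k_0) = 0xED
s_2 = Round(s_1, k_1) = 0x4F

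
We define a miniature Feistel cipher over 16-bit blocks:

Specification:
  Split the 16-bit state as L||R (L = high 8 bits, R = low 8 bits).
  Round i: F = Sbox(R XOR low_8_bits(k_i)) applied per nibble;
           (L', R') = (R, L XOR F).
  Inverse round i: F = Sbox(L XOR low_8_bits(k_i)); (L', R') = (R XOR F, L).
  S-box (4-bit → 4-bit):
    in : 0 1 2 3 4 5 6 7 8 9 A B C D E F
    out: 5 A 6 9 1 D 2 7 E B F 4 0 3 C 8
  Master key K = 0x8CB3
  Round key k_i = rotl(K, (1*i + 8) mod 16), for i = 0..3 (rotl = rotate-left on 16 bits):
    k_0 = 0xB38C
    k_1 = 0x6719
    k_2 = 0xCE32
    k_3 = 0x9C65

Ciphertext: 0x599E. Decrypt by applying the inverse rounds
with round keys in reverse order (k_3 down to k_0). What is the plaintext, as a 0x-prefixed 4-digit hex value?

s_0 = ciphertext = 0x599E
s_1 = InvRound(s_0, k_3) = 0x0E59
s_2 = InvRound(s_1, k_2) = 0xC90E
s_3 = InvRound(s_2, k_1) = 0x3BC9
s_4 = InvRound(s_3, k_0) = 0x8E3B

0x8E3B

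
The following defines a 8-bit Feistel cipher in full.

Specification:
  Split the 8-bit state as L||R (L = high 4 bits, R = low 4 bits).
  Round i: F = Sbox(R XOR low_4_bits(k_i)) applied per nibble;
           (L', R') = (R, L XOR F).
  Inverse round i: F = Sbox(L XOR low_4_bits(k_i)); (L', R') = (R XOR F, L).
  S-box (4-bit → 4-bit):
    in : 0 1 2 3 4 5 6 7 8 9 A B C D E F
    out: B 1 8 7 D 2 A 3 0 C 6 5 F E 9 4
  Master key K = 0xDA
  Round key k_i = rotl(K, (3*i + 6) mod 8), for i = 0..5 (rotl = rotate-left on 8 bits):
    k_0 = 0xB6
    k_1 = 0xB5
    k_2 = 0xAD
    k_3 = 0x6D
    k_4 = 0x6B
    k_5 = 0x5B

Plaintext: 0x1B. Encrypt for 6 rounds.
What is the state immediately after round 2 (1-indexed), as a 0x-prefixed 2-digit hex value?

0xFD

s_0 = plaintext = 0x1B
s_1 = Round(s_0, k_0) = 0xBF
s_2 = Round(s_1, k_1) = 0xFD
s_3 = Round(s_2, k_2) = 0xD4
s_4 = Round(s_3, k_3) = 0x41
s_5 = Round(s_4, k_4) = 0x12
s_6 = Round(s_5, k_5) = 0x2D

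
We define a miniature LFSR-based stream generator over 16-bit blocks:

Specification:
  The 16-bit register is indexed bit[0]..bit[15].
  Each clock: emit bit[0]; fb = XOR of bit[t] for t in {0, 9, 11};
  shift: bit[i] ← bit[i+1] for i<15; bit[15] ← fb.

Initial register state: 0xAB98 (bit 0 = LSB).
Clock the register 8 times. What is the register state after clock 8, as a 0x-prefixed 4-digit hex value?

0xD8AB

reg_0 = 0xAB98
clock 1: out=0, reg = 0x55CC
clock 2: out=0, reg = 0x2AE6
clock 3: out=0, reg = 0x1573
clock 4: out=1, reg = 0x8AB9
clock 5: out=1, reg = 0xC55C
clock 6: out=0, reg = 0x62AE
clock 7: out=0, reg = 0xB157
clock 8: out=1, reg = 0xD8AB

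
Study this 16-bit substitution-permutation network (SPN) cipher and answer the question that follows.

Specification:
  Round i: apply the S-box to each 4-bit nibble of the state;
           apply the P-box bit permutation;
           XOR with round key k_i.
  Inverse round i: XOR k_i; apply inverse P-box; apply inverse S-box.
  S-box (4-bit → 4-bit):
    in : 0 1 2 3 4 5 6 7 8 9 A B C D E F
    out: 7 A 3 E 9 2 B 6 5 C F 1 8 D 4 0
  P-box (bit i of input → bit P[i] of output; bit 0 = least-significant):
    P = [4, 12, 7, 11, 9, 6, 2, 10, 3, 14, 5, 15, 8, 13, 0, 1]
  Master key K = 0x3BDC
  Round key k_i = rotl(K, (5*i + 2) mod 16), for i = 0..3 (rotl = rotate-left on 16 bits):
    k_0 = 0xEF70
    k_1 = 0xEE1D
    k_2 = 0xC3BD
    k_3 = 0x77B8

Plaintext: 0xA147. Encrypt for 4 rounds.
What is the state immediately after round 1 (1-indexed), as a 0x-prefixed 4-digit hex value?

0x18F3

s_0 = plaintext = 0xA147
s_1 = Round(s_0, k_0) = 0x18F3
s_2 = Round(s_1, k_1) = 0xD6B7
s_3 = Round(s_2, k_2) = 0x1036
s_4 = Round(s_3, k_3) = 0x0BC6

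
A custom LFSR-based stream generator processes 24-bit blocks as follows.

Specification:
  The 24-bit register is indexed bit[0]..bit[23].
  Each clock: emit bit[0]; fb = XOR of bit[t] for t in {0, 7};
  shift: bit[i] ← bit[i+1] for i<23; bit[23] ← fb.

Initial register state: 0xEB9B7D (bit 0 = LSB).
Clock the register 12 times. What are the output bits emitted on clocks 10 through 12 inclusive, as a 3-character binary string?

reg_0 = 0xEB9B7D
clock 1: out=1, reg = 0xF5CDBE
clock 2: out=0, reg = 0xFAE6DF
clock 3: out=1, reg = 0x7D736F
clock 4: out=1, reg = 0xBEB9B7
clock 5: out=1, reg = 0x5F5CDB
clock 6: out=1, reg = 0x2FAE6D
clock 7: out=1, reg = 0x97D736
clock 8: out=0, reg = 0x4BEB9B
clock 9: out=1, reg = 0x25F5CD
clock 10: out=1, reg = 0x12FAE6
clock 11: out=0, reg = 0x897D73
clock 12: out=1, reg = 0xC4BEB9

101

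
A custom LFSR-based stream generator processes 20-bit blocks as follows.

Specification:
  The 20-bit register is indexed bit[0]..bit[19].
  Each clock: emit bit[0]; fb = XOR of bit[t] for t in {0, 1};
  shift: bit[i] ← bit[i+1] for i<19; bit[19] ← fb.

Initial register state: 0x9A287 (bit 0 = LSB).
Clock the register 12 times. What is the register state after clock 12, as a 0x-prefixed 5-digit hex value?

0x3C49A

reg_0 = 0x9A287
clock 1: out=1, reg = 0x4D143
clock 2: out=1, reg = 0x268A1
clock 3: out=1, reg = 0x93450
clock 4: out=0, reg = 0x49A28
clock 5: out=0, reg = 0x24D14
clock 6: out=0, reg = 0x1268A
clock 7: out=0, reg = 0x89345
clock 8: out=1, reg = 0xC49A2
clock 9: out=0, reg = 0xE24D1
clock 10: out=1, reg = 0xF1268
clock 11: out=0, reg = 0x78934
clock 12: out=0, reg = 0x3C49A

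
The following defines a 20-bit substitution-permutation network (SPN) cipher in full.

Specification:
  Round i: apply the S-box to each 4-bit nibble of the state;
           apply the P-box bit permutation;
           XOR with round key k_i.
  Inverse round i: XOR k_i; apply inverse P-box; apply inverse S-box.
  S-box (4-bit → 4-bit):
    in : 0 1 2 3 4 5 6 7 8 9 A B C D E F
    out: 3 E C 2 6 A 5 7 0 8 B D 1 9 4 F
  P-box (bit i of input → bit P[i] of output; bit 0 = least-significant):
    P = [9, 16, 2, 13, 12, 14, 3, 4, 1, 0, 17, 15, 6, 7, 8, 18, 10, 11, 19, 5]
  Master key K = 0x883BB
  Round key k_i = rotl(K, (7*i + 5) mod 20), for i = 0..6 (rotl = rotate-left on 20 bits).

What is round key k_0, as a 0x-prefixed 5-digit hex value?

0x07771

K = 0x883BB
k_0 = rotl(K, (7*0+5) mod 20) = rotl(K, 5) = 0x07771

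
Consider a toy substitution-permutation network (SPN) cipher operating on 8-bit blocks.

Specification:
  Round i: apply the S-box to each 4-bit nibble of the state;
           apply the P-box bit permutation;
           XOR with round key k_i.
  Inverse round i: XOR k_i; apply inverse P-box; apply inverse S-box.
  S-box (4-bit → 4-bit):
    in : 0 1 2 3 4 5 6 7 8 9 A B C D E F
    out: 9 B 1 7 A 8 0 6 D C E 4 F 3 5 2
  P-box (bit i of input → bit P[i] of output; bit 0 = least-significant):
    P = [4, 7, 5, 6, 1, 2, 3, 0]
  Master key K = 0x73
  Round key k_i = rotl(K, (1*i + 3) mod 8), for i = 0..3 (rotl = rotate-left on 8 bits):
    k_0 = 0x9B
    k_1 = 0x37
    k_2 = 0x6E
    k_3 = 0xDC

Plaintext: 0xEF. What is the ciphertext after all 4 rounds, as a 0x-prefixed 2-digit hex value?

s_0 = plaintext = 0xEF
s_1 = Round(s_0, k_0) = 0x11
s_2 = Round(s_1, k_1) = 0xE0
s_3 = Round(s_2, k_2) = 0x34
s_4 = Round(s_3, k_3) = 0x12

0x12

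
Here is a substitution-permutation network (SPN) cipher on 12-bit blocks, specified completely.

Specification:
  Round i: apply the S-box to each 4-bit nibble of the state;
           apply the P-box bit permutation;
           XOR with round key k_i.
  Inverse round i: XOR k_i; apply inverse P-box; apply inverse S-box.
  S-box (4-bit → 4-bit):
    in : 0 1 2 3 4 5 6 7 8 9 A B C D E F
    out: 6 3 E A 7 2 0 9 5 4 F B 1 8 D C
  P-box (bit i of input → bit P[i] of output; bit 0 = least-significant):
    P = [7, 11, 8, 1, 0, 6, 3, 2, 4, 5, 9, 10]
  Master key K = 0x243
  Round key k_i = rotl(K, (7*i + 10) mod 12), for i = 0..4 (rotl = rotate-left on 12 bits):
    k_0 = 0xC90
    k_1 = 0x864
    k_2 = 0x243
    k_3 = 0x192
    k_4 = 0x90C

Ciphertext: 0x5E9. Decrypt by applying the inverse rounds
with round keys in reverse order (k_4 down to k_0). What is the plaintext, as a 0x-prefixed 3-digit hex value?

s_0 = ciphertext = 0x5E9
s_1 = InvRound(s_0, k_4) = 0x3B1
s_2 = InvRound(s_1, k_3) = 0x0CD
s_3 = InvRound(s_2, k_2) = 0x9F7
s_4 = InvRound(s_3, k_1) = 0xCCE
s_5 = InvRound(s_4, k_0) = 0xC2D

0xC2D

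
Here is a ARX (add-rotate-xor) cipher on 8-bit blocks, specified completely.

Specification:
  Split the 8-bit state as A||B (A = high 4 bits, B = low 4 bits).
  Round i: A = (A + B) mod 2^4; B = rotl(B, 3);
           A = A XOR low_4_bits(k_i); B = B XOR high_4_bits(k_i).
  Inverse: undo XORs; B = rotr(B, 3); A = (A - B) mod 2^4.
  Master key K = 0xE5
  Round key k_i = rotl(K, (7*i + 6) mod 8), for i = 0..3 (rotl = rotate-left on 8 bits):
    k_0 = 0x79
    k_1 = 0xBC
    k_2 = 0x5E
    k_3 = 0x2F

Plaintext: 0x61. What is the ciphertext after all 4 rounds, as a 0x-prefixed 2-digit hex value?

0xD9

s_0 = plaintext = 0x61
s_1 = Round(s_0, k_0) = 0xEF
s_2 = Round(s_1, k_1) = 0x14
s_3 = Round(s_2, k_2) = 0xB7
s_4 = Round(s_3, k_3) = 0xD9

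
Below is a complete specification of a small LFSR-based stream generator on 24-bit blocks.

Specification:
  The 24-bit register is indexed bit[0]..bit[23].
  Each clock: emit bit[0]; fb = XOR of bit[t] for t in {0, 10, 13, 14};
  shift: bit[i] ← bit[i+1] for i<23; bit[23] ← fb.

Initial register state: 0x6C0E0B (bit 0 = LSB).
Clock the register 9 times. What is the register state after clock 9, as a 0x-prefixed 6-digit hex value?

reg_0 = 0x6C0E0B
clock 1: out=1, reg = 0x360705
clock 2: out=1, reg = 0x1B0382
clock 3: out=0, reg = 0x0D81C1
clock 4: out=1, reg = 0x86C0E0
clock 5: out=0, reg = 0xC36070
clock 6: out=0, reg = 0x61B038
clock 7: out=0, reg = 0xB0D81C
clock 8: out=0, reg = 0xD86C0E
clock 9: out=0, reg = 0xEC3607

0xEC3607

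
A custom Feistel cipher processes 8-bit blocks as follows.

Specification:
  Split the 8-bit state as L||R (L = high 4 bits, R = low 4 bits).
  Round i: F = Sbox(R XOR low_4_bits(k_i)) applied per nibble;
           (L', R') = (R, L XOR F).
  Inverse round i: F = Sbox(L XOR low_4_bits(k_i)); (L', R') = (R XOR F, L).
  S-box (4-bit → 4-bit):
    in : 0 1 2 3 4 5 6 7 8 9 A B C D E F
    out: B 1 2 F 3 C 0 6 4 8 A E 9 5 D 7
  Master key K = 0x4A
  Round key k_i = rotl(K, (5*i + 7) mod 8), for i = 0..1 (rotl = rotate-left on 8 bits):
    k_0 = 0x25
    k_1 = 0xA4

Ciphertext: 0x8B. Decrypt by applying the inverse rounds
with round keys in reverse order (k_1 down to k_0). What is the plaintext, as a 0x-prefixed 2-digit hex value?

0xE2

s_0 = ciphertext = 0x8B
s_1 = InvRound(s_0, k_1) = 0x28
s_2 = InvRound(s_1, k_0) = 0xE2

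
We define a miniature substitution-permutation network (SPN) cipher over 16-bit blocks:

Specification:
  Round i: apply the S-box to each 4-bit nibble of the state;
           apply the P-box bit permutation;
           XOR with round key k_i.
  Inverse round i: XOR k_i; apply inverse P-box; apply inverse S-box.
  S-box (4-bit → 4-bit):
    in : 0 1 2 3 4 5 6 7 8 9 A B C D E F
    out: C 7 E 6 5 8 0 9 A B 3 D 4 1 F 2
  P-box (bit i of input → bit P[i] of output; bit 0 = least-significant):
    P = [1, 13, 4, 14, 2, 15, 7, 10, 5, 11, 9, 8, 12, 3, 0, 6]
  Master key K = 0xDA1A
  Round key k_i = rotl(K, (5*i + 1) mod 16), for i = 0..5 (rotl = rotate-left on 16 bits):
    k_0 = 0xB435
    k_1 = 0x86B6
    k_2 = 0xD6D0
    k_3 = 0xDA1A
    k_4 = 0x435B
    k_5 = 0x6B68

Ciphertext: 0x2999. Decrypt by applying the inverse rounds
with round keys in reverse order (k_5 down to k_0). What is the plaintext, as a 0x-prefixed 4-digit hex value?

s_0 = ciphertext = 0x2999
s_1 = InvRound(s_0, k_5) = 0x04C0
s_2 = InvRound(s_1, k_4) = 0x300B
s_3 = InvRound(s_2, k_3) = 0xC3F2
s_4 = InvRound(s_3, k_2) = 0xD75D
s_5 = InvRound(s_4, k_1) = 0xE7C7
s_6 = InvRound(s_5, k_0) = 0x7BCB

0x7BCB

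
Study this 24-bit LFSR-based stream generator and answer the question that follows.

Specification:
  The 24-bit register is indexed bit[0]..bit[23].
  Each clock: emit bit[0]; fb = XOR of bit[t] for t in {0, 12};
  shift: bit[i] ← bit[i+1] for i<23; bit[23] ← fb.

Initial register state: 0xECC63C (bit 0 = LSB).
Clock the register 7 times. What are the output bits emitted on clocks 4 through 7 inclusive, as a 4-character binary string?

1110

reg_0 = 0xECC63C
clock 1: out=0, reg = 0x76631E
clock 2: out=0, reg = 0x3B318F
clock 3: out=1, reg = 0x1D98C7
clock 4: out=1, reg = 0x0ECC63
clock 5: out=1, reg = 0x876631
clock 6: out=1, reg = 0xC3B318
clock 7: out=0, reg = 0xE1D98C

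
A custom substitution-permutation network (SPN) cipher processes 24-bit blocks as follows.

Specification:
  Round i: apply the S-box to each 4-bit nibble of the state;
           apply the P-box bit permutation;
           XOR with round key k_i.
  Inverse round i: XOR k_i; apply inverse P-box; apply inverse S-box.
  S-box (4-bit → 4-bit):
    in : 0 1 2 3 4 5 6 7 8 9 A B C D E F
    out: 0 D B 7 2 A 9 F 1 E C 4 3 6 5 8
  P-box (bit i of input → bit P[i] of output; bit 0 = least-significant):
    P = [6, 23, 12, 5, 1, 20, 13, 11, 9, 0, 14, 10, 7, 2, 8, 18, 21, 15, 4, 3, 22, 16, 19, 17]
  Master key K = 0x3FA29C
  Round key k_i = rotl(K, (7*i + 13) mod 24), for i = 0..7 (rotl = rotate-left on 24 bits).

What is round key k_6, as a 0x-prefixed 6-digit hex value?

0xD14E1F

K = 0x3FA29C
k_0 = rotl(K, (7*0+13) mod 24) = rotl(K, 13) = 0x5387F4
k_1 = rotl(K, (7*1+13) mod 24) = rotl(K, 20) = 0xC3FA29
k_2 = rotl(K, (7*2+13) mod 24) = rotl(K, 3) = 0xFD14E1
k_3 = rotl(K, (7*3+13) mod 24) = rotl(K, 10) = 0x8A70FE
k_4 = rotl(K, (7*4+13) mod 24) = rotl(K, 17) = 0x387F45
k_5 = rotl(K, (7*5+13) mod 24) = rotl(K, 0) = 0x3FA29C
k_6 = rotl(K, (7*6+13) mod 24) = rotl(K, 7) = 0xD14E1F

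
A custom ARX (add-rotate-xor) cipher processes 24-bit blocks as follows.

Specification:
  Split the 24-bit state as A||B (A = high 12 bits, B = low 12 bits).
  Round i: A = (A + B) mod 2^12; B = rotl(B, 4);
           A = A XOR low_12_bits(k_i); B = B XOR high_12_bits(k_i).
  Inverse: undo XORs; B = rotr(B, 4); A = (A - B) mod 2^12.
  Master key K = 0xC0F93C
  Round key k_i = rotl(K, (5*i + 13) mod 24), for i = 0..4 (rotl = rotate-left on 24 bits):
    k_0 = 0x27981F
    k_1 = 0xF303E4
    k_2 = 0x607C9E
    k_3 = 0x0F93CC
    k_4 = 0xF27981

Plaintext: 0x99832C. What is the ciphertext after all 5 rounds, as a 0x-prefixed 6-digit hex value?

0xFB5347

s_0 = plaintext = 0x99832C
s_1 = Round(s_0, k_0) = 0x4DB0BA
s_2 = Round(s_1, k_1) = 0x671490
s_3 = Round(s_2, k_2) = 0x79FF03
s_4 = Round(s_3, k_3) = 0x56E0C6
s_5 = Round(s_4, k_4) = 0xFB5347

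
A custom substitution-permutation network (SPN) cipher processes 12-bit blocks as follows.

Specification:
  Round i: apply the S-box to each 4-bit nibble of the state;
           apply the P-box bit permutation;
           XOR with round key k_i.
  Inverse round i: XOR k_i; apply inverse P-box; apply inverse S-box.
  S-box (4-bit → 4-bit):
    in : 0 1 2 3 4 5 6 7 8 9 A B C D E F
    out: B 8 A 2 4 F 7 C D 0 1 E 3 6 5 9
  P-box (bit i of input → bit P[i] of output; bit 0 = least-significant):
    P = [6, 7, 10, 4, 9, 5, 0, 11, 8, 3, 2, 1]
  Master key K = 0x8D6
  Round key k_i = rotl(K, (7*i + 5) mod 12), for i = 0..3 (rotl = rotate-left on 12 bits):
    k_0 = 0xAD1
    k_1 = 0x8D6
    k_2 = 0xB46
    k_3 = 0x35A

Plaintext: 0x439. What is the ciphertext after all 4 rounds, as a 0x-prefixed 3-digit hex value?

s_0 = plaintext = 0x439
s_1 = Round(s_0, k_0) = 0xAF5
s_2 = Round(s_1, k_1) = 0x706
s_3 = Round(s_2, k_2) = 0x5A0
s_4 = Round(s_3, k_3) = 0x084

0x084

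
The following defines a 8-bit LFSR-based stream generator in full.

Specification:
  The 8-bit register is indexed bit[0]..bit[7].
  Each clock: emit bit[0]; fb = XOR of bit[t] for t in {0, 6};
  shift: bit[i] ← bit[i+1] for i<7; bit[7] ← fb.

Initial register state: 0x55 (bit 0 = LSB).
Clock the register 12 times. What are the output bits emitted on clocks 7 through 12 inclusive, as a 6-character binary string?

100010

reg_0 = 0x55
clock 1: out=1, reg = 0x2A
clock 2: out=0, reg = 0x15
clock 3: out=1, reg = 0x8A
clock 4: out=0, reg = 0x45
clock 5: out=1, reg = 0x22
clock 6: out=0, reg = 0x11
clock 7: out=1, reg = 0x88
clock 8: out=0, reg = 0x44
clock 9: out=0, reg = 0xA2
clock 10: out=0, reg = 0x51
clock 11: out=1, reg = 0x28
clock 12: out=0, reg = 0x14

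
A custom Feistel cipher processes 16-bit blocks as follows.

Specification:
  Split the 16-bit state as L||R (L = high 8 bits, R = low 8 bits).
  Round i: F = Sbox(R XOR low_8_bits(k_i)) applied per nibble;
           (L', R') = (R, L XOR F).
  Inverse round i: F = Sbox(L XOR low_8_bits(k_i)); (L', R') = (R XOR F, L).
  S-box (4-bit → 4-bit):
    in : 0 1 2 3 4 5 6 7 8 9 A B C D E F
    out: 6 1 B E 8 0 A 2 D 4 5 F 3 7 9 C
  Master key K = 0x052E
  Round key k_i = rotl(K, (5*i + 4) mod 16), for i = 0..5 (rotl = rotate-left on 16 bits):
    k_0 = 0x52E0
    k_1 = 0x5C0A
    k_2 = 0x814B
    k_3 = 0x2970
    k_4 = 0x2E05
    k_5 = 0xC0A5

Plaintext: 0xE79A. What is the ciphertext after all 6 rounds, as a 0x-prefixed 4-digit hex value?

s_0 = plaintext = 0xE79A
s_1 = Round(s_0, k_0) = 0x9AC2
s_2 = Round(s_1, k_1) = 0xC2A7
s_3 = Round(s_2, k_2) = 0xA751
s_4 = Round(s_3, k_3) = 0x5116
s_5 = Round(s_4, k_4) = 0x164F
s_6 = Round(s_5, k_5) = 0x4F83

0x4F83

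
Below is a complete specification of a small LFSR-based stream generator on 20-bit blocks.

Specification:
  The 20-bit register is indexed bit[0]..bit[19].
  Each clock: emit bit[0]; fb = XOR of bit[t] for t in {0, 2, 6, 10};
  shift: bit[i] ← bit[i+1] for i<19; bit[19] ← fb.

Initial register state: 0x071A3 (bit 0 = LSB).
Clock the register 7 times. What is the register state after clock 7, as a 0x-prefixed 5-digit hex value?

reg_0 = 0x071A3
clock 1: out=1, reg = 0x838D1
clock 2: out=1, reg = 0x41C68
clock 3: out=0, reg = 0x20E34
clock 4: out=0, reg = 0x1071A
clock 5: out=0, reg = 0x8838D
clock 6: out=1, reg = 0x441C6
clock 7: out=0, reg = 0x220E3

0x220E3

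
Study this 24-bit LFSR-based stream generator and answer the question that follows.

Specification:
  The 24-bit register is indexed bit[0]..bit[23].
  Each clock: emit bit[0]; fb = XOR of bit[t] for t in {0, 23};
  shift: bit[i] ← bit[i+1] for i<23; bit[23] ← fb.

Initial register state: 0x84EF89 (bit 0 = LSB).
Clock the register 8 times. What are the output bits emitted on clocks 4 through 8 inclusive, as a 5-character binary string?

reg_0 = 0x84EF89
clock 1: out=1, reg = 0x4277C4
clock 2: out=0, reg = 0x213BE2
clock 3: out=0, reg = 0x109DF1
clock 4: out=1, reg = 0x884EF8
clock 5: out=0, reg = 0xC4277C
clock 6: out=0, reg = 0xE213BE
clock 7: out=0, reg = 0xF109DF
clock 8: out=1, reg = 0x7884EF

10001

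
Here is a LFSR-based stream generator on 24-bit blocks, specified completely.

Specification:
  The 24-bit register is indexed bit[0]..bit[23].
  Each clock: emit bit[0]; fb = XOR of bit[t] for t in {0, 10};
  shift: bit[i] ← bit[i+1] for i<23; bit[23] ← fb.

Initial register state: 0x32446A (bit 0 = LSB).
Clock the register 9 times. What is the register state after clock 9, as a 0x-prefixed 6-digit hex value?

reg_0 = 0x32446A
clock 1: out=0, reg = 0x992235
clock 2: out=1, reg = 0xCC911A
clock 3: out=0, reg = 0x66488D
clock 4: out=1, reg = 0xB32446
clock 5: out=0, reg = 0xD99223
clock 6: out=1, reg = 0xECC911
clock 7: out=1, reg = 0xF66488
clock 8: out=0, reg = 0xFB3244
clock 9: out=0, reg = 0x7D9922

0x7D9922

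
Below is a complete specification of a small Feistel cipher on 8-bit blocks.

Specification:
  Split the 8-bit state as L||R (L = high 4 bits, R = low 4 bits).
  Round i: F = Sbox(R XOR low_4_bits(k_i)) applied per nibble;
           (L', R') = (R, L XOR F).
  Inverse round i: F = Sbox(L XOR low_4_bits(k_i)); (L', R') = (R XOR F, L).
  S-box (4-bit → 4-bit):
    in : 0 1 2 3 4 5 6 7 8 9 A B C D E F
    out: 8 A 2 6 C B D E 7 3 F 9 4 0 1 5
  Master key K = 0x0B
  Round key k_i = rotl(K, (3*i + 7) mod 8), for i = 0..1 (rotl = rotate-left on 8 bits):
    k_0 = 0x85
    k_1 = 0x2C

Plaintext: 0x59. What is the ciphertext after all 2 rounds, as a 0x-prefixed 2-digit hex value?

0x19

s_0 = plaintext = 0x59
s_1 = Round(s_0, k_0) = 0x91
s_2 = Round(s_1, k_1) = 0x19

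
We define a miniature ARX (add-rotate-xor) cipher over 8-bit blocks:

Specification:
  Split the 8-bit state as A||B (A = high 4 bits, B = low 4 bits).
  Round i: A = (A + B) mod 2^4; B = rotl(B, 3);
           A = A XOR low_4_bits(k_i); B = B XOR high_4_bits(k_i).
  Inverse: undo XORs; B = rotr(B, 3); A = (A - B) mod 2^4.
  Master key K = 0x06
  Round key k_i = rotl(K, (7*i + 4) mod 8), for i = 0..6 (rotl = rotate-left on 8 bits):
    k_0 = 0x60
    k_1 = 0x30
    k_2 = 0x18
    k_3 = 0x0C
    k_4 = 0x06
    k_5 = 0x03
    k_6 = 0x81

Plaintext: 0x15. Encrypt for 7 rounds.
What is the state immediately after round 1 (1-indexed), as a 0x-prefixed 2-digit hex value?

s_0 = plaintext = 0x15
s_1 = Round(s_0, k_0) = 0x6C
s_2 = Round(s_1, k_1) = 0x25
s_3 = Round(s_2, k_2) = 0xFB
s_4 = Round(s_3, k_3) = 0x6D
s_5 = Round(s_4, k_4) = 0x5E
s_6 = Round(s_5, k_5) = 0x07
s_7 = Round(s_6, k_6) = 0x63

0x6C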